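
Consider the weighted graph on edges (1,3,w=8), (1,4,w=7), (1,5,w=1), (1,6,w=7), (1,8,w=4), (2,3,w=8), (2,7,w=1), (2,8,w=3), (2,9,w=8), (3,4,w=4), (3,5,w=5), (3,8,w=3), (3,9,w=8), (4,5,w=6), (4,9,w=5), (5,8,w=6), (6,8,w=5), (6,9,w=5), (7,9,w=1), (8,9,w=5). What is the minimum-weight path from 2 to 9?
2 (path: 2 -> 7 -> 9; weights 1 + 1 = 2)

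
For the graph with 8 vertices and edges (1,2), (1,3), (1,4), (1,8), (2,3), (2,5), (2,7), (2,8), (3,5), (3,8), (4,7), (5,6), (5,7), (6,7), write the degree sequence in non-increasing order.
[5, 4, 4, 4, 4, 3, 2, 2] (degrees: deg(1)=4, deg(2)=5, deg(3)=4, deg(4)=2, deg(5)=4, deg(6)=2, deg(7)=4, deg(8)=3)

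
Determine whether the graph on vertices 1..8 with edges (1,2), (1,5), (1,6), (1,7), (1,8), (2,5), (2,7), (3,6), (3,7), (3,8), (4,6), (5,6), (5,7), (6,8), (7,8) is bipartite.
No (odd cycle of length 3: 8 -> 1 -> 6 -> 8)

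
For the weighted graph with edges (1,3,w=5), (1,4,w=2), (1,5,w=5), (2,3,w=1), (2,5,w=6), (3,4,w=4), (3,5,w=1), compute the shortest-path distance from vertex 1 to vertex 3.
5 (path: 1 -> 3; weights 5 = 5)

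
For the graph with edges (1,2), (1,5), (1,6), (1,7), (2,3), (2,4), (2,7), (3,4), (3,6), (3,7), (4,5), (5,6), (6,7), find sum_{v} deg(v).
26 (handshake: sum of degrees = 2|E| = 2 x 13 = 26)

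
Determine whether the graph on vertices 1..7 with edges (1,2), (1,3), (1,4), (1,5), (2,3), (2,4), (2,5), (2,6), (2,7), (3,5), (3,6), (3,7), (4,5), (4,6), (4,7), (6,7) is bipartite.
No (odd cycle of length 3: 2 -> 1 -> 5 -> 2)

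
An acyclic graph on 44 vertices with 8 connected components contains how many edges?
36 (Each of the 8 component trees on V_i vertices has V_i - 1 edges; summing gives V - C = 44 - 8 = 36)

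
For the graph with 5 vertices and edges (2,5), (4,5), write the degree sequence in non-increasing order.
[2, 1, 1, 0, 0] (degrees: deg(1)=0, deg(2)=1, deg(3)=0, deg(4)=1, deg(5)=2)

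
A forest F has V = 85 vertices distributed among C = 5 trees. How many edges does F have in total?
80 (Each of the 5 component trees on V_i vertices has V_i - 1 edges; summing gives V - C = 85 - 5 = 80)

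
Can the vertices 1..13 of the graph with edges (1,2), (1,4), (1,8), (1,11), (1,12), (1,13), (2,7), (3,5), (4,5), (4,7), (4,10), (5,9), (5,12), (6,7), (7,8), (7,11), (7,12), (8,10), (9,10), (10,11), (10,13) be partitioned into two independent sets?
Yes. Partition: {1, 5, 7, 10}, {2, 3, 4, 6, 8, 9, 11, 12, 13}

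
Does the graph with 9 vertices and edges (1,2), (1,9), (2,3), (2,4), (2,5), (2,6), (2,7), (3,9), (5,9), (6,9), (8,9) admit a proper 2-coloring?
Yes. Partition: {1, 3, 4, 5, 6, 7, 8}, {2, 9}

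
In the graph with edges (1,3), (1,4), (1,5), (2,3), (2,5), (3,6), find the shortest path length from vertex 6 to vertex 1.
2 (path: 6 -> 3 -> 1, 2 edges)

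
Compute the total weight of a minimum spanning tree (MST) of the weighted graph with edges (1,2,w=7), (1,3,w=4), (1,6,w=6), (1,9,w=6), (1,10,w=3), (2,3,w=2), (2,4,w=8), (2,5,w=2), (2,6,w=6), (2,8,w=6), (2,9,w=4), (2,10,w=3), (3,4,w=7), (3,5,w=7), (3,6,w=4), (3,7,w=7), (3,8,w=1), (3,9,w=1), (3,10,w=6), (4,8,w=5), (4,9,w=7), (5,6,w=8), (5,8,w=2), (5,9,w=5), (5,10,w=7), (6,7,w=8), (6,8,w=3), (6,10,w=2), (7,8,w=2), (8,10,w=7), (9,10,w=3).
21 (MST edges: (1,10,w=3), (2,3,w=2), (2,5,w=2), (2,10,w=3), (3,8,w=1), (3,9,w=1), (4,8,w=5), (6,10,w=2), (7,8,w=2); sum of weights 3 + 2 + 2 + 3 + 1 + 1 + 5 + 2 + 2 = 21)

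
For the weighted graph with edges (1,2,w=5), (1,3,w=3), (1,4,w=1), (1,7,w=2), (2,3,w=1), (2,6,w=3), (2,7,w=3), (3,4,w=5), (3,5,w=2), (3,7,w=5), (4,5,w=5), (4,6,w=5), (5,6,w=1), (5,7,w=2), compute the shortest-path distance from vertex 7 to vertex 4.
3 (path: 7 -> 1 -> 4; weights 2 + 1 = 3)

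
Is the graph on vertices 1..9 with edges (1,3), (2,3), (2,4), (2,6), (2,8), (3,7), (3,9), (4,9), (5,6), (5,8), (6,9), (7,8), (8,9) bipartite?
Yes. Partition: {1, 2, 5, 7, 9}, {3, 4, 6, 8}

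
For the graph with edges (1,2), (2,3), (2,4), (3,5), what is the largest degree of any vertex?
3 (attained at vertex 2)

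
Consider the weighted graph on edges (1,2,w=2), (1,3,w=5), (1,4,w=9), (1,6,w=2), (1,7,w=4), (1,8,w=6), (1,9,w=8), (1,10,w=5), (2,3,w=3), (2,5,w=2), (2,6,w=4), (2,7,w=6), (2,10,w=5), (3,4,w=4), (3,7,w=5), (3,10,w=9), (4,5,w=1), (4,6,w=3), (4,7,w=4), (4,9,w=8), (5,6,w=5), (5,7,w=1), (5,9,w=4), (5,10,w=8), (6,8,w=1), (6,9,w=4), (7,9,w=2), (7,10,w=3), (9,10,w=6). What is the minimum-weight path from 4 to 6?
3 (path: 4 -> 6; weights 3 = 3)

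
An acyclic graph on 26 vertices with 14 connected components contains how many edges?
12 (Each of the 14 component trees on V_i vertices has V_i - 1 edges; summing gives V - C = 26 - 14 = 12)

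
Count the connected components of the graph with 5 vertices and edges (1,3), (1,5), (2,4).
2 (components: {1, 3, 5}, {2, 4})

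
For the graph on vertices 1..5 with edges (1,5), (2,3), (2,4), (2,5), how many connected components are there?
1 (components: {1, 2, 3, 4, 5})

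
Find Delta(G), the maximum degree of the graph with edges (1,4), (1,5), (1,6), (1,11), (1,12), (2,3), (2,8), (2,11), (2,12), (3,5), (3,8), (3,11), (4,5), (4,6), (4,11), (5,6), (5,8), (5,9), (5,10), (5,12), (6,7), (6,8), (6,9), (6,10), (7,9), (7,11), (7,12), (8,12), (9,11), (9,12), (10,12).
8 (attained at vertex 5)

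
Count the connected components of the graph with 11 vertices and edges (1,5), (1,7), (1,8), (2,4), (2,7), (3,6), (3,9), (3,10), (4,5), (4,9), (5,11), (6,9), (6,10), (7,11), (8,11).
1 (components: {1, 2, 3, 4, 5, 6, 7, 8, 9, 10, 11})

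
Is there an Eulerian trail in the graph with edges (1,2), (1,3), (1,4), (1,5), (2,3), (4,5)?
Yes — and in fact it has an Eulerian circuit (the graph is connected and all 5 vertices have even degree)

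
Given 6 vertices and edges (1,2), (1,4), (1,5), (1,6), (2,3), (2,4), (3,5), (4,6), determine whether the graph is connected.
Yes (BFS from 1 visits [1, 2, 4, 5, 6, 3] — all 6 vertices reached)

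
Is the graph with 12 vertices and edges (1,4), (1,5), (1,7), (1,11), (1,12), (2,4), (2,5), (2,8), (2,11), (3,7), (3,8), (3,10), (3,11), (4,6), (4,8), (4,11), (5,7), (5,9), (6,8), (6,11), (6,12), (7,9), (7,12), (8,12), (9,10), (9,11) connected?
Yes (BFS from 1 visits [1, 4, 5, 7, 11, 12, 2, 6, 8, 9, 3, 10] — all 12 vertices reached)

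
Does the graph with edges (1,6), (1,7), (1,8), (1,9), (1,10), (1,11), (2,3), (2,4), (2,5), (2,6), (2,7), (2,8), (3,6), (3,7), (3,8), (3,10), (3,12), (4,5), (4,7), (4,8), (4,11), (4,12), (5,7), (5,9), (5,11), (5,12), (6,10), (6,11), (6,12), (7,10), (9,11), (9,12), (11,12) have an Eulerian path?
Yes — and in fact it has an Eulerian circuit (the graph is connected and all 12 vertices have even degree)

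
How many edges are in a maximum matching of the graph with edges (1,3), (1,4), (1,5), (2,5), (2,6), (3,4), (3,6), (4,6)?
3 (matching: (1,5), (2,6), (3,4); upper bound floor(n/2) = floor(6/2) = 3)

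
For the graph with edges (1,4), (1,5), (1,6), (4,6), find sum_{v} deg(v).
8 (handshake: sum of degrees = 2|E| = 2 x 4 = 8)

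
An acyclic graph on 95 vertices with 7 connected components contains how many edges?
88 (Each of the 7 component trees on V_i vertices has V_i - 1 edges; summing gives V - C = 95 - 7 = 88)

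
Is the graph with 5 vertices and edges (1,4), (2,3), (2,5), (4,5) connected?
Yes (BFS from 1 visits [1, 4, 5, 2, 3] — all 5 vertices reached)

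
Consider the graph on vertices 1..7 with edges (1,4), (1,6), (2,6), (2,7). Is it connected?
No, it has 3 components: {1, 2, 4, 6, 7}, {3}, {5}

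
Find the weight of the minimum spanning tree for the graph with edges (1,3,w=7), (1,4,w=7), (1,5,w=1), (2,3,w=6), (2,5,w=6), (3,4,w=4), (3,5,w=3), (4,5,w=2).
12 (MST edges: (1,5,w=1), (2,3,w=6), (3,5,w=3), (4,5,w=2); sum of weights 1 + 6 + 3 + 2 = 12)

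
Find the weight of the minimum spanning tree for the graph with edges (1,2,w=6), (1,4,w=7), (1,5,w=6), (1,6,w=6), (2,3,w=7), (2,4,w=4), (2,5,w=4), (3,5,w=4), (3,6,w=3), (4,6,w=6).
21 (MST edges: (1,5,w=6), (2,4,w=4), (2,5,w=4), (3,5,w=4), (3,6,w=3); sum of weights 6 + 4 + 4 + 4 + 3 = 21)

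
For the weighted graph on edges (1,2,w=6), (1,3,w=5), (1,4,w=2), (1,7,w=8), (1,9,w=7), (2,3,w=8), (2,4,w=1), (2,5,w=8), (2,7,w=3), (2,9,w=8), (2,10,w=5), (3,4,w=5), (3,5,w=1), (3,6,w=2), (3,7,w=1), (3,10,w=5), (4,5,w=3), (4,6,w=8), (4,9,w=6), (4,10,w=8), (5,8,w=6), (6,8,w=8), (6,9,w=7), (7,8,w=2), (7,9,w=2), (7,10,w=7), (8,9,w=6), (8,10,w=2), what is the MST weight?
16 (MST edges: (1,4,w=2), (2,4,w=1), (2,7,w=3), (3,5,w=1), (3,6,w=2), (3,7,w=1), (7,8,w=2), (7,9,w=2), (8,10,w=2); sum of weights 2 + 1 + 3 + 1 + 2 + 1 + 2 + 2 + 2 = 16)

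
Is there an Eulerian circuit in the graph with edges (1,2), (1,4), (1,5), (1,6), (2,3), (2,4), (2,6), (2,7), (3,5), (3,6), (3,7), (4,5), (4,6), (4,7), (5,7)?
No (2 vertices have odd degree: {2, 4}; Eulerian circuit requires 0)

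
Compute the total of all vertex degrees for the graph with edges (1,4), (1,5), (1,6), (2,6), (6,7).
10 (handshake: sum of degrees = 2|E| = 2 x 5 = 10)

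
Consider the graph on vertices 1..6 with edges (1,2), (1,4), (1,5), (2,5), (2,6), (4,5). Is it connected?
No, it has 2 components: {1, 2, 4, 5, 6}, {3}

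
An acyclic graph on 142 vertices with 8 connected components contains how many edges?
134 (Each of the 8 component trees on V_i vertices has V_i - 1 edges; summing gives V - C = 142 - 8 = 134)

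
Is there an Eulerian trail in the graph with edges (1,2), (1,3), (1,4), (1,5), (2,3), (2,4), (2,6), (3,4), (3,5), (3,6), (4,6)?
Yes (the graph is connected and exactly 2 vertices have odd degree: {3, 6}; any Eulerian path must start and end at those)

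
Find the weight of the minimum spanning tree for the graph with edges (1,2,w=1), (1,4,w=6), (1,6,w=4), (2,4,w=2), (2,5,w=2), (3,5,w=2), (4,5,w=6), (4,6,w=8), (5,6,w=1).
8 (MST edges: (1,2,w=1), (2,4,w=2), (2,5,w=2), (3,5,w=2), (5,6,w=1); sum of weights 1 + 2 + 2 + 2 + 1 = 8)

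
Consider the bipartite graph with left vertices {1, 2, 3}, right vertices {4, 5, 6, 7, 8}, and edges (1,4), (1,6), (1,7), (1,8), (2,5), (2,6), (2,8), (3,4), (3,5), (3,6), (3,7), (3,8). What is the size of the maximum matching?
3 (matching: (1,8), (2,6), (3,7); upper bound min(|L|,|R|) = min(3,5) = 3)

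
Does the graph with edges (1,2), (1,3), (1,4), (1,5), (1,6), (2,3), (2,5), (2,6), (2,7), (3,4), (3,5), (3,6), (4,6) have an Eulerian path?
No (6 vertices have odd degree: {1, 2, 3, 4, 5, 7}; Eulerian path requires 0 or 2)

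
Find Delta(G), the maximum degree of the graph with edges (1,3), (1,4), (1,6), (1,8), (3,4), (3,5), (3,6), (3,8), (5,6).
5 (attained at vertex 3)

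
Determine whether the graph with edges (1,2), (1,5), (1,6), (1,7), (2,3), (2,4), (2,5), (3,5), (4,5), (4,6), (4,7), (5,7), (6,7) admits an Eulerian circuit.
No (2 vertices have odd degree: {5, 6}; Eulerian circuit requires 0)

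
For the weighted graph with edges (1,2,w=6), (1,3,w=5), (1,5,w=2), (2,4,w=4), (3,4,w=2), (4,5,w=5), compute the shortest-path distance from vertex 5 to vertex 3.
7 (path: 5 -> 4 -> 3; weights 5 + 2 = 7)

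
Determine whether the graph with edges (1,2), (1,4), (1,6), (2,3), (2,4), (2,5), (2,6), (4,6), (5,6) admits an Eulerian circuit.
No (4 vertices have odd degree: {1, 2, 3, 4}; Eulerian circuit requires 0)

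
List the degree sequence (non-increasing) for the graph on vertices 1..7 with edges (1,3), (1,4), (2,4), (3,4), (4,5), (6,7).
[4, 2, 2, 1, 1, 1, 1] (degrees: deg(1)=2, deg(2)=1, deg(3)=2, deg(4)=4, deg(5)=1, deg(6)=1, deg(7)=1)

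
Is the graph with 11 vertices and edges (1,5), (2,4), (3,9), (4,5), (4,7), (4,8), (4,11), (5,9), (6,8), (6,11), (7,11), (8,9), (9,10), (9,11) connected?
Yes (BFS from 1 visits [1, 5, 4, 9, 2, 7, 8, 11, 3, 10, 6] — all 11 vertices reached)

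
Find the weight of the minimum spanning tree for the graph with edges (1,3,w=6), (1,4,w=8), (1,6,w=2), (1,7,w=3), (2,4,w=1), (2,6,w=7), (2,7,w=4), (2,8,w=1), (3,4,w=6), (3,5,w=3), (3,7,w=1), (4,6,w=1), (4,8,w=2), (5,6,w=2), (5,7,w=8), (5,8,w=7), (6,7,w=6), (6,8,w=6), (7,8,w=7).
11 (MST edges: (1,6,w=2), (1,7,w=3), (2,4,w=1), (2,8,w=1), (3,7,w=1), (4,6,w=1), (5,6,w=2); sum of weights 2 + 3 + 1 + 1 + 1 + 1 + 2 = 11)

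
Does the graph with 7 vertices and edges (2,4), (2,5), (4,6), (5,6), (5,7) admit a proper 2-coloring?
Yes. Partition: {1, 2, 3, 6, 7}, {4, 5}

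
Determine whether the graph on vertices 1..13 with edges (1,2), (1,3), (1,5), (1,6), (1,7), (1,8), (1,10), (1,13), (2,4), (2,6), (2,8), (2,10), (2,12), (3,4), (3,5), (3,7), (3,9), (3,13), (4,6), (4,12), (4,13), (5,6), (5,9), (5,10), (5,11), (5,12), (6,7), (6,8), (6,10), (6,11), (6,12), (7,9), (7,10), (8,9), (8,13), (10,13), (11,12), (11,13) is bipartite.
No (odd cycle of length 3: 8 -> 1 -> 6 -> 8)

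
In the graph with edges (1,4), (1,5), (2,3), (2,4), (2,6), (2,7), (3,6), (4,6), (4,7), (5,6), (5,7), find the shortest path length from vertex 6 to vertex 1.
2 (path: 6 -> 5 -> 1, 2 edges)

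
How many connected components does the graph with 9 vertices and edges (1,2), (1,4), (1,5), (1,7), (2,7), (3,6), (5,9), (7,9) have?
3 (components: {1, 2, 4, 5, 7, 9}, {3, 6}, {8})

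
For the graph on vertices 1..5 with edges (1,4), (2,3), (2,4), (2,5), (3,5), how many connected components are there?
1 (components: {1, 2, 3, 4, 5})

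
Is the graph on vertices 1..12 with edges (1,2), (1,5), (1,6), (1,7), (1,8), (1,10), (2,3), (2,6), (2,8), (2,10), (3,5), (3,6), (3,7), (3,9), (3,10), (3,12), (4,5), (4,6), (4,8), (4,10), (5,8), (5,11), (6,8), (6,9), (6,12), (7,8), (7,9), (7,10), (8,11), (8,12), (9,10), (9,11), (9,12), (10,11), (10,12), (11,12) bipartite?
No (odd cycle of length 3: 5 -> 1 -> 8 -> 5)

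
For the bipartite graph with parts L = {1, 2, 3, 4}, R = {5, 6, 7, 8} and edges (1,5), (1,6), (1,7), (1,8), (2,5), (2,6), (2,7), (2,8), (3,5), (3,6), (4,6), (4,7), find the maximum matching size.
4 (matching: (1,8), (2,7), (3,5), (4,6); upper bound min(|L|,|R|) = min(4,4) = 4)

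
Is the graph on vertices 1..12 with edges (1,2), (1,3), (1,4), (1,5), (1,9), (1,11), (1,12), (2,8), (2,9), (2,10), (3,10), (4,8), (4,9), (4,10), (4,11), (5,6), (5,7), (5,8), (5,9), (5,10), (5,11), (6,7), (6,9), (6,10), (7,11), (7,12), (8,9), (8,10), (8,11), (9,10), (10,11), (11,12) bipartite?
No (odd cycle of length 3: 9 -> 1 -> 4 -> 9)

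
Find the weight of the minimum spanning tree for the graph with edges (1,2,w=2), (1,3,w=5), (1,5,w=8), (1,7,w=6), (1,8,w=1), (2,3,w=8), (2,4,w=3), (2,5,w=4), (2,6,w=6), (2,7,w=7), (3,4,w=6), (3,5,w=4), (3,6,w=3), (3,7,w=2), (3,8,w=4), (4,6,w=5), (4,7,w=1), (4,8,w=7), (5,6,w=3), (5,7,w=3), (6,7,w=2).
14 (MST edges: (1,2,w=2), (1,8,w=1), (2,4,w=3), (3,7,w=2), (4,7,w=1), (5,6,w=3), (6,7,w=2); sum of weights 2 + 1 + 3 + 2 + 1 + 3 + 2 = 14)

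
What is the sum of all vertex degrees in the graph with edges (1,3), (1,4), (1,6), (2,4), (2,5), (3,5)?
12 (handshake: sum of degrees = 2|E| = 2 x 6 = 12)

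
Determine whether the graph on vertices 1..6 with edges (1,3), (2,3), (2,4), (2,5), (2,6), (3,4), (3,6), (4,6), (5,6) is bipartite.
No (odd cycle of length 3: 6 -> 3 -> 2 -> 6)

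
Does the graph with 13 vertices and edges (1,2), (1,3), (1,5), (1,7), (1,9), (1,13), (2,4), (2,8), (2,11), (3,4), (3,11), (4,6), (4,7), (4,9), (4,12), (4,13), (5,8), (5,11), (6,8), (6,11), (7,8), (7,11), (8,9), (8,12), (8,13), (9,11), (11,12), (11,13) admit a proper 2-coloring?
Yes. Partition: {1, 4, 8, 10, 11}, {2, 3, 5, 6, 7, 9, 12, 13}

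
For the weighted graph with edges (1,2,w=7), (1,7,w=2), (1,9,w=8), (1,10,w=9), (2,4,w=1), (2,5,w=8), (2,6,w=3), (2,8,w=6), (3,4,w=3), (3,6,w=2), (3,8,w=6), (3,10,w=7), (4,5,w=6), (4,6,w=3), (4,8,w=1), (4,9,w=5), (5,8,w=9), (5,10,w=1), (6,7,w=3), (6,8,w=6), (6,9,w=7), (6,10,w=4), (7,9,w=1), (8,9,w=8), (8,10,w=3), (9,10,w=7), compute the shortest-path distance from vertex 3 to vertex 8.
4 (path: 3 -> 4 -> 8; weights 3 + 1 = 4)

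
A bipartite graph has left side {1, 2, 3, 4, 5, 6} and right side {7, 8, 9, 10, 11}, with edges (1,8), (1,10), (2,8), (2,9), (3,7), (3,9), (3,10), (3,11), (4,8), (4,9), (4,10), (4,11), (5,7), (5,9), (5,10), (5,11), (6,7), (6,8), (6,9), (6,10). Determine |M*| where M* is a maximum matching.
5 (matching: (1,10), (2,9), (3,11), (4,8), (5,7); upper bound min(|L|,|R|) = min(6,5) = 5)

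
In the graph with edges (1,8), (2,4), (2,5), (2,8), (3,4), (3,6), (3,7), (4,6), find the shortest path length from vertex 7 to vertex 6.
2 (path: 7 -> 3 -> 6, 2 edges)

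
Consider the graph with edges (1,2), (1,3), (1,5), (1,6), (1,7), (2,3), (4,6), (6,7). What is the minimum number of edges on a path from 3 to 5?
2 (path: 3 -> 1 -> 5, 2 edges)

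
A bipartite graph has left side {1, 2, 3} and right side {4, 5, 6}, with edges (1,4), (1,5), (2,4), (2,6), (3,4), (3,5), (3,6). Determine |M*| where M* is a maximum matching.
3 (matching: (1,5), (2,6), (3,4); upper bound min(|L|,|R|) = min(3,3) = 3)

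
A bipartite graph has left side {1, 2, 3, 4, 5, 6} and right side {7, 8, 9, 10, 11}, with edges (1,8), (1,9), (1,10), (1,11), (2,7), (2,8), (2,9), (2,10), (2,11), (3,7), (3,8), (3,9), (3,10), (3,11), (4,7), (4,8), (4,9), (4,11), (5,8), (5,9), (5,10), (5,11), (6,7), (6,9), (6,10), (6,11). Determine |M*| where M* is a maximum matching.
5 (matching: (1,11), (2,10), (3,9), (4,8), (6,7); upper bound min(|L|,|R|) = min(6,5) = 5)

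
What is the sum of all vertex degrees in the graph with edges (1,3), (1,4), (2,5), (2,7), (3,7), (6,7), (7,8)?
14 (handshake: sum of degrees = 2|E| = 2 x 7 = 14)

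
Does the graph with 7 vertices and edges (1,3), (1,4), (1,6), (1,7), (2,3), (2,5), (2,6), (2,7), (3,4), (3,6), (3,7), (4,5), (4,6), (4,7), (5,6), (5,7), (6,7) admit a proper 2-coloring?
No (odd cycle of length 3: 7 -> 1 -> 3 -> 7)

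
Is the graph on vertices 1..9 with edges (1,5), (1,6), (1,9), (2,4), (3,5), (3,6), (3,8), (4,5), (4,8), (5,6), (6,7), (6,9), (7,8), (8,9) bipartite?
No (odd cycle of length 3: 5 -> 1 -> 6 -> 5)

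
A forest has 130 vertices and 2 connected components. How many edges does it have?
128 (Each of the 2 component trees on V_i vertices has V_i - 1 edges; summing gives V - C = 130 - 2 = 128)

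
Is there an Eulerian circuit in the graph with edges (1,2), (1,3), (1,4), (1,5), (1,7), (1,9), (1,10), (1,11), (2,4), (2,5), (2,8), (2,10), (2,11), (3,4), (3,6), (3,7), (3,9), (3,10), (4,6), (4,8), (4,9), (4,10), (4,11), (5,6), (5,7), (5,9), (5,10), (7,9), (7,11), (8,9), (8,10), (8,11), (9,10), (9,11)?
No (4 vertices have odd degree: {6, 7, 8, 10}; Eulerian circuit requires 0)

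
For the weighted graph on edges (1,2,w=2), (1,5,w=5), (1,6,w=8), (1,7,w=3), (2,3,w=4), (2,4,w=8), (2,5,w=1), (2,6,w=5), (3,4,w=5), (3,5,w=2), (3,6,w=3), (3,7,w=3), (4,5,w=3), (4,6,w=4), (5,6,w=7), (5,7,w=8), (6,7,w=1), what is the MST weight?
12 (MST edges: (1,2,w=2), (1,7,w=3), (2,5,w=1), (3,5,w=2), (4,5,w=3), (6,7,w=1); sum of weights 2 + 3 + 1 + 2 + 3 + 1 = 12)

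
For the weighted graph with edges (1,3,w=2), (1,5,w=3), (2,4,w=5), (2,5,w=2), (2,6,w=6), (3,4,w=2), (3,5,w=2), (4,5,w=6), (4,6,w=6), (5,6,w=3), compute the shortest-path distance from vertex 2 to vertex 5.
2 (path: 2 -> 5; weights 2 = 2)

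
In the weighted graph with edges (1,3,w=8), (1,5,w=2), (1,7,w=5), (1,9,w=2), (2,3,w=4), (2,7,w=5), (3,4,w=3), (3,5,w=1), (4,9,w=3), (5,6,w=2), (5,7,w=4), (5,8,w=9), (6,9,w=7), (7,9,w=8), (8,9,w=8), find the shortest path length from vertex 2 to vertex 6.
7 (path: 2 -> 3 -> 5 -> 6; weights 4 + 1 + 2 = 7)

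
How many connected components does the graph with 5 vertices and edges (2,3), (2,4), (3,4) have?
3 (components: {1}, {2, 3, 4}, {5})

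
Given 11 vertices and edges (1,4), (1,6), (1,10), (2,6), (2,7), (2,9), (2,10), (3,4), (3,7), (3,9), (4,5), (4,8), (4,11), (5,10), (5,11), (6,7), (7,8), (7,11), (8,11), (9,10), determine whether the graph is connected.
Yes (BFS from 1 visits [1, 4, 6, 10, 3, 5, 8, 11, 2, 7, 9] — all 11 vertices reached)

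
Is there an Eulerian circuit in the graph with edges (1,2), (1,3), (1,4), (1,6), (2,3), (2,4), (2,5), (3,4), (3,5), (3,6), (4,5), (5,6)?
No (2 vertices have odd degree: {3, 6}; Eulerian circuit requires 0)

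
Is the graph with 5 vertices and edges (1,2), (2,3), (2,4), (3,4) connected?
No, it has 2 components: {1, 2, 3, 4}, {5}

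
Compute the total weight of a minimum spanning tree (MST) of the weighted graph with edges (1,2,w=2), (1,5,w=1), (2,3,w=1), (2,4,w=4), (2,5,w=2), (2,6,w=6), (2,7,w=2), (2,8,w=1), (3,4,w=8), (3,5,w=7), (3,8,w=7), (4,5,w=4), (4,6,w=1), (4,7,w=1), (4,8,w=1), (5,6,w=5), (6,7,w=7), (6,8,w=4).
8 (MST edges: (1,2,w=2), (1,5,w=1), (2,3,w=1), (2,8,w=1), (4,6,w=1), (4,7,w=1), (4,8,w=1); sum of weights 2 + 1 + 1 + 1 + 1 + 1 + 1 = 8)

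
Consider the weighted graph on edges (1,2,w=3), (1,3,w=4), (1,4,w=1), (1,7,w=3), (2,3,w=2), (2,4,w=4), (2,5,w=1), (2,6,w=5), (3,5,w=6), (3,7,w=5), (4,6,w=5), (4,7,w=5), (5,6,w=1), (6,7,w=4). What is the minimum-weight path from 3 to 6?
4 (path: 3 -> 2 -> 5 -> 6; weights 2 + 1 + 1 = 4)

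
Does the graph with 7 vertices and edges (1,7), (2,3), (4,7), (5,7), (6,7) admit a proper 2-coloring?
Yes. Partition: {1, 2, 4, 5, 6}, {3, 7}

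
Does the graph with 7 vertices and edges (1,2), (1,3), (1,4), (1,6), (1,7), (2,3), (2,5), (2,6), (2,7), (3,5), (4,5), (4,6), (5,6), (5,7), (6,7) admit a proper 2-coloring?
No (odd cycle of length 3: 2 -> 1 -> 3 -> 2)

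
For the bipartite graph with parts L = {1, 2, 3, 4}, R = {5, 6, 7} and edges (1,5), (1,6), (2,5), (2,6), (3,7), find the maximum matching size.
3 (matching: (1,6), (2,5), (3,7); upper bound min(|L|,|R|) = min(4,3) = 3)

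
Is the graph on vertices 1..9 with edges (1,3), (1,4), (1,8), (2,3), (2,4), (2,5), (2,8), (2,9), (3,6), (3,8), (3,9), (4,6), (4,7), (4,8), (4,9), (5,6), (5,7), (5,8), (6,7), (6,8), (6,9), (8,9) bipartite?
No (odd cycle of length 3: 8 -> 1 -> 4 -> 8)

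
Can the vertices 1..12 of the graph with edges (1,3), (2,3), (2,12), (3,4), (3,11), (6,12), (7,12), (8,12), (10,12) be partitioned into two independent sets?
Yes. Partition: {1, 2, 4, 5, 6, 7, 8, 9, 10, 11}, {3, 12}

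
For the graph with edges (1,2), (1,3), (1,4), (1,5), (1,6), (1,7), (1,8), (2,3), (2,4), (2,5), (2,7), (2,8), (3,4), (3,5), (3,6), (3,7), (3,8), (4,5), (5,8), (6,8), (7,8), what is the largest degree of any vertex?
7 (attained at vertices 1, 3)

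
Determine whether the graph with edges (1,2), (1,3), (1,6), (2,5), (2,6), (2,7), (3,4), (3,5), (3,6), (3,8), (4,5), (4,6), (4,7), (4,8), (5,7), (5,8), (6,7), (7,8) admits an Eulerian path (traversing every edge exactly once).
No (6 vertices have odd degree: {1, 3, 4, 5, 6, 7}; Eulerian path requires 0 or 2)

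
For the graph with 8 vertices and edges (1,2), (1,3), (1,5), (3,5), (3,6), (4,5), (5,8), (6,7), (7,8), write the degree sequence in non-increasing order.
[4, 3, 3, 2, 2, 2, 1, 1] (degrees: deg(1)=3, deg(2)=1, deg(3)=3, deg(4)=1, deg(5)=4, deg(6)=2, deg(7)=2, deg(8)=2)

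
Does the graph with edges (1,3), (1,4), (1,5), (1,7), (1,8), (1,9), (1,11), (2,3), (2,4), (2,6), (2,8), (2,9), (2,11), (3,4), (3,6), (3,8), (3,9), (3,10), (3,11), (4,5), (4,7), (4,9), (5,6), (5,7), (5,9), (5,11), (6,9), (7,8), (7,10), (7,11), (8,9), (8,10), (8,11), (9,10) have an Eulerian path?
Yes (the graph is connected and exactly 2 vertices have odd degree: {1, 8}; any Eulerian path must start and end at those)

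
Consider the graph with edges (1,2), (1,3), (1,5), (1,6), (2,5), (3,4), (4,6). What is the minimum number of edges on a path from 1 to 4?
2 (path: 1 -> 3 -> 4, 2 edges)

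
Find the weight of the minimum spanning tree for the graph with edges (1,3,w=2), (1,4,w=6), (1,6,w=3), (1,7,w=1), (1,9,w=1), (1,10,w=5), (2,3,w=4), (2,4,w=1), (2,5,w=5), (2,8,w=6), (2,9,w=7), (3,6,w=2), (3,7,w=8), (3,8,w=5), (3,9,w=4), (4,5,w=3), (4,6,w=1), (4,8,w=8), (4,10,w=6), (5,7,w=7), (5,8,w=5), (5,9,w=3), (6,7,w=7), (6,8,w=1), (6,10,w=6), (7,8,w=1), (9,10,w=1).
12 (MST edges: (1,3,w=2), (1,7,w=1), (1,9,w=1), (2,4,w=1), (4,5,w=3), (4,6,w=1), (6,8,w=1), (7,8,w=1), (9,10,w=1); sum of weights 2 + 1 + 1 + 1 + 3 + 1 + 1 + 1 + 1 = 12)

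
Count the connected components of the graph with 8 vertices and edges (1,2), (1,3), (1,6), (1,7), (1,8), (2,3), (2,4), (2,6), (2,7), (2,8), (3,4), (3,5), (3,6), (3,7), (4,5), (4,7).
1 (components: {1, 2, 3, 4, 5, 6, 7, 8})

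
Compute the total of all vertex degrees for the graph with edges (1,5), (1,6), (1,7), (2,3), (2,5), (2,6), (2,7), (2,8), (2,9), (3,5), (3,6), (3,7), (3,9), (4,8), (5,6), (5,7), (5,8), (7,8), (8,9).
38 (handshake: sum of degrees = 2|E| = 2 x 19 = 38)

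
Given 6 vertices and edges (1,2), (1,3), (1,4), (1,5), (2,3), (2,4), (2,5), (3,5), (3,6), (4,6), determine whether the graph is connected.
Yes (BFS from 1 visits [1, 2, 3, 4, 5, 6] — all 6 vertices reached)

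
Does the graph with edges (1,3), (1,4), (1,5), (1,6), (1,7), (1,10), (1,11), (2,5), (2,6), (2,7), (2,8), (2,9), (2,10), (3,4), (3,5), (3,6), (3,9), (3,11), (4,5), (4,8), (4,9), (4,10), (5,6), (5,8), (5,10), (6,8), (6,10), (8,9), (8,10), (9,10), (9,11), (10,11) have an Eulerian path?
Yes (the graph is connected and exactly 2 vertices have odd degree: {1, 5}; any Eulerian path must start and end at those)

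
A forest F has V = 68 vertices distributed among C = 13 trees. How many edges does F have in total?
55 (Each of the 13 component trees on V_i vertices has V_i - 1 edges; summing gives V - C = 68 - 13 = 55)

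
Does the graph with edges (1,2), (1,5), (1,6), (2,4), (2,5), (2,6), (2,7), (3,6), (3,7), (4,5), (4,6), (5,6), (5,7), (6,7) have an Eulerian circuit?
No (4 vertices have odd degree: {1, 2, 4, 5}; Eulerian circuit requires 0)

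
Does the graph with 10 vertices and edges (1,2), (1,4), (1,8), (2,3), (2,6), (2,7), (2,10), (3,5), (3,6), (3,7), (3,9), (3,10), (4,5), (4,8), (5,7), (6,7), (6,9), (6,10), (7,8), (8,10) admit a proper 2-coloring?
No (odd cycle of length 3: 4 -> 1 -> 8 -> 4)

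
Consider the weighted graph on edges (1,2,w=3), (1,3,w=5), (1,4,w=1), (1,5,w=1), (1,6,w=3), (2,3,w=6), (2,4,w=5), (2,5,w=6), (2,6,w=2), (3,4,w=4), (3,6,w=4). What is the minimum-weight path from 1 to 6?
3 (path: 1 -> 6; weights 3 = 3)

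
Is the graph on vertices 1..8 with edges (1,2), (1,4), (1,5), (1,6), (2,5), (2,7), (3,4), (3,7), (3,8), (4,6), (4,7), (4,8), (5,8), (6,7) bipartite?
No (odd cycle of length 3: 2 -> 1 -> 5 -> 2)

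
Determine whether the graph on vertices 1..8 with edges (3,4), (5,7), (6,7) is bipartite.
Yes. Partition: {1, 2, 3, 5, 6, 8}, {4, 7}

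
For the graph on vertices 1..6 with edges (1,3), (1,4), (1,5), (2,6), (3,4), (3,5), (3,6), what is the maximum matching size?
3 (matching: (1,5), (2,6), (3,4); upper bound floor(n/2) = floor(6/2) = 3)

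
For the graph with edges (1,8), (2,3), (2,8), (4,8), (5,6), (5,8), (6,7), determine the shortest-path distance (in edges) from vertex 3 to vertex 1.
3 (path: 3 -> 2 -> 8 -> 1, 3 edges)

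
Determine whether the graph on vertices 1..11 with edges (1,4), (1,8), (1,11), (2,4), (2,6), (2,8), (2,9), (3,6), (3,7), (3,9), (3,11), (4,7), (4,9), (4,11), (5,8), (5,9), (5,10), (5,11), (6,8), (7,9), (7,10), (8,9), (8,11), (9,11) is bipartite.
No (odd cycle of length 3: 8 -> 1 -> 11 -> 8)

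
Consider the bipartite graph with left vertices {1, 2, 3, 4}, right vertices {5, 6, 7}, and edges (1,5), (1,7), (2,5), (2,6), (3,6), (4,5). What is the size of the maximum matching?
3 (matching: (1,7), (2,6), (4,5); upper bound min(|L|,|R|) = min(4,3) = 3)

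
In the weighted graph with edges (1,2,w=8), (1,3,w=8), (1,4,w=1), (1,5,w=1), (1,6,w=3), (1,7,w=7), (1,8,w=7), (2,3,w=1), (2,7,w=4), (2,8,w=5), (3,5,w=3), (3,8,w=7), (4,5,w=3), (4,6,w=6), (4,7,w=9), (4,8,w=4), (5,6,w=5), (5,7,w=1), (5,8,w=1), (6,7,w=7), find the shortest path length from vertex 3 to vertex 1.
4 (path: 3 -> 5 -> 1; weights 3 + 1 = 4)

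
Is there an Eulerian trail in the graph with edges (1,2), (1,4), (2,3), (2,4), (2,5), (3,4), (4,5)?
Yes — and in fact it has an Eulerian circuit (the graph is connected and all 5 vertices have even degree)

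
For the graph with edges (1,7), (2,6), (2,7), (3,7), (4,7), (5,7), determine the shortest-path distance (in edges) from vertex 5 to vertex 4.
2 (path: 5 -> 7 -> 4, 2 edges)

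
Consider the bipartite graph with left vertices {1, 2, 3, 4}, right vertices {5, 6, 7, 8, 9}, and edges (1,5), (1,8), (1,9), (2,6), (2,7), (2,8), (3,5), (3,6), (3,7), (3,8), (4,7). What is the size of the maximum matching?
4 (matching: (1,9), (2,8), (3,6), (4,7); upper bound min(|L|,|R|) = min(4,5) = 4)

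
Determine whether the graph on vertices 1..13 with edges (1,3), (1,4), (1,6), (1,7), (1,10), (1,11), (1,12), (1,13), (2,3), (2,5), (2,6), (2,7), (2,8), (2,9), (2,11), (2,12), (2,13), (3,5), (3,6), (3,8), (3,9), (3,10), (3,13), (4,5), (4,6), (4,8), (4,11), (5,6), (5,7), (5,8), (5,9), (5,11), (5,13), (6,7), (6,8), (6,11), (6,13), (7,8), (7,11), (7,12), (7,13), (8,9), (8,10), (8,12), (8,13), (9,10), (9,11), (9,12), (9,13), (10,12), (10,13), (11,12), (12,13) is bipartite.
No (odd cycle of length 3: 6 -> 1 -> 3 -> 6)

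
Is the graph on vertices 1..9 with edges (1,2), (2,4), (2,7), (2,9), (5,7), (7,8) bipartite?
Yes. Partition: {1, 3, 4, 6, 7, 9}, {2, 5, 8}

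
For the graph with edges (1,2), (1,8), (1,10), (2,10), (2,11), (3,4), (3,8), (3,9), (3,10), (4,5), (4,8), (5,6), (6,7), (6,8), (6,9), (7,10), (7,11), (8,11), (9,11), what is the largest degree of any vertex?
5 (attained at vertex 8)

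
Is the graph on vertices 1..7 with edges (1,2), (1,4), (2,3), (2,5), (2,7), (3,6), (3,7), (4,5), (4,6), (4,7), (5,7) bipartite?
No (odd cycle of length 3: 5 -> 4 -> 7 -> 5)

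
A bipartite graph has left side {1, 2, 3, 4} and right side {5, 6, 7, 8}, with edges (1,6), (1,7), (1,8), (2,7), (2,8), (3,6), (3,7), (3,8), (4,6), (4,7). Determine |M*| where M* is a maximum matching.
3 (matching: (1,8), (2,7), (3,6); upper bound min(|L|,|R|) = min(4,4) = 4)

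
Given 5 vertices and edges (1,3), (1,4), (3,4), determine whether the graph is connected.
No, it has 3 components: {1, 3, 4}, {2}, {5}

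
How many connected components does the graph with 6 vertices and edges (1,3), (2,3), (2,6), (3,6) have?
3 (components: {1, 2, 3, 6}, {4}, {5})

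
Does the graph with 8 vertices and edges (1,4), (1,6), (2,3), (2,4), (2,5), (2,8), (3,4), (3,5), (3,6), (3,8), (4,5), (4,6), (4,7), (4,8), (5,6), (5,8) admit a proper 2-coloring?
No (odd cycle of length 3: 4 -> 1 -> 6 -> 4)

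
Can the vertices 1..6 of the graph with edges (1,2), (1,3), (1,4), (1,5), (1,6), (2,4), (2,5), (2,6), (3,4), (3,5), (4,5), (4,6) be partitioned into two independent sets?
No (odd cycle of length 3: 6 -> 1 -> 2 -> 6)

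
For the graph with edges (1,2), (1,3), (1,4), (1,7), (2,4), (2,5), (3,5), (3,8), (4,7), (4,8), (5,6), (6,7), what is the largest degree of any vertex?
4 (attained at vertices 1, 4)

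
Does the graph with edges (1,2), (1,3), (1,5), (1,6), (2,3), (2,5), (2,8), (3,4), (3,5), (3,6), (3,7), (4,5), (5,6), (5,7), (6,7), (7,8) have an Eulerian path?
Yes — and in fact it has an Eulerian circuit (the graph is connected and all 8 vertices have even degree)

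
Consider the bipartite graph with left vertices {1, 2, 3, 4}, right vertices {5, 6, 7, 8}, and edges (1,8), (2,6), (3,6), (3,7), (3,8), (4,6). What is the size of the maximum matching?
3 (matching: (1,8), (2,6), (3,7); upper bound min(|L|,|R|) = min(4,4) = 4)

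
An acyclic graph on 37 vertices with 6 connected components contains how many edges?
31 (Each of the 6 component trees on V_i vertices has V_i - 1 edges; summing gives V - C = 37 - 6 = 31)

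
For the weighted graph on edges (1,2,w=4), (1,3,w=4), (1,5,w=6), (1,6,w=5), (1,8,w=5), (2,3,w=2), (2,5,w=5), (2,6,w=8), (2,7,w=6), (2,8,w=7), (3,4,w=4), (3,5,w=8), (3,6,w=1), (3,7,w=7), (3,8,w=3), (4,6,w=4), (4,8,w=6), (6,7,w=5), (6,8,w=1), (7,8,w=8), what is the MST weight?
22 (MST edges: (1,2,w=4), (2,3,w=2), (2,5,w=5), (3,4,w=4), (3,6,w=1), (6,7,w=5), (6,8,w=1); sum of weights 4 + 2 + 5 + 4 + 1 + 5 + 1 = 22)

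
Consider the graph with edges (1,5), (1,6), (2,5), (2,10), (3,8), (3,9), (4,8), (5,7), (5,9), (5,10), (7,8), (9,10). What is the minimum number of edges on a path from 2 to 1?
2 (path: 2 -> 5 -> 1, 2 edges)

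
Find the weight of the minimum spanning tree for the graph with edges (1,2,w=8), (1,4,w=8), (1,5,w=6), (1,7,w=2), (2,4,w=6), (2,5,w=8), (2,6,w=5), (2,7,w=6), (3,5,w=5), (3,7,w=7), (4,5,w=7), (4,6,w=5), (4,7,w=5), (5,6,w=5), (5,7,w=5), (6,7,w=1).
23 (MST edges: (1,7,w=2), (2,6,w=5), (3,5,w=5), (4,7,w=5), (5,6,w=5), (6,7,w=1); sum of weights 2 + 5 + 5 + 5 + 5 + 1 = 23)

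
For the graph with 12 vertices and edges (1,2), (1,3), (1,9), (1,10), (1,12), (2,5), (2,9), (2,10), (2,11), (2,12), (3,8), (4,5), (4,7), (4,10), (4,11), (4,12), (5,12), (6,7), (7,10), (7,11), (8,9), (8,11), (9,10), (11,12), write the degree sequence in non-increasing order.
[6, 5, 5, 5, 5, 5, 4, 4, 3, 3, 2, 1] (degrees: deg(1)=5, deg(2)=6, deg(3)=2, deg(4)=5, deg(5)=3, deg(6)=1, deg(7)=4, deg(8)=3, deg(9)=4, deg(10)=5, deg(11)=5, deg(12)=5)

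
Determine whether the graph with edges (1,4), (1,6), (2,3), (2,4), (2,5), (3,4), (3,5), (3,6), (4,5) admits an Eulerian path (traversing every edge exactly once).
Yes (the graph is connected and exactly 2 vertices have odd degree: {2, 5}; any Eulerian path must start and end at those)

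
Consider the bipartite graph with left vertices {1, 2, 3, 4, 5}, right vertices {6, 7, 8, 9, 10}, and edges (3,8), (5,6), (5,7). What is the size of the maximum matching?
2 (matching: (3,8), (5,7); upper bound min(|L|,|R|) = min(5,5) = 5)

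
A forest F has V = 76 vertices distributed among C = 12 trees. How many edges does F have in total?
64 (Each of the 12 component trees on V_i vertices has V_i - 1 edges; summing gives V - C = 76 - 12 = 64)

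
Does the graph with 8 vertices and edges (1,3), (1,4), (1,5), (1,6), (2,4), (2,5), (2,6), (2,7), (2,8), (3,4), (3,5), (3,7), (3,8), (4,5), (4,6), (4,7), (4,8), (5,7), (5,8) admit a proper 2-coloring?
No (odd cycle of length 3: 6 -> 1 -> 4 -> 6)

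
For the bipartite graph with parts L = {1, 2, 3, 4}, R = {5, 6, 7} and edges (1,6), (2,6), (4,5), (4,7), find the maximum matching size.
2 (matching: (1,6), (4,7); upper bound min(|L|,|R|) = min(4,3) = 3)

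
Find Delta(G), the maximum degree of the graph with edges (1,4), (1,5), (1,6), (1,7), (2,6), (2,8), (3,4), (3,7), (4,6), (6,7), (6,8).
5 (attained at vertex 6)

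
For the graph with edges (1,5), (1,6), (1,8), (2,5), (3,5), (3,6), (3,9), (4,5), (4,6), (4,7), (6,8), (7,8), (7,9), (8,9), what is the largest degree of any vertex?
4 (attained at vertices 5, 6, 8)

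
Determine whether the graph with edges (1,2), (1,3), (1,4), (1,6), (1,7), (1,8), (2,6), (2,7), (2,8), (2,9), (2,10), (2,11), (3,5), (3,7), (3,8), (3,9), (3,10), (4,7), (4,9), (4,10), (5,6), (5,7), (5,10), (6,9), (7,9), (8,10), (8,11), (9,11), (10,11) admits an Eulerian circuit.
No (2 vertices have odd degree: {2, 8}; Eulerian circuit requires 0)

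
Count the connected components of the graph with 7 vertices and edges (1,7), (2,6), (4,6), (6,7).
3 (components: {1, 2, 4, 6, 7}, {3}, {5})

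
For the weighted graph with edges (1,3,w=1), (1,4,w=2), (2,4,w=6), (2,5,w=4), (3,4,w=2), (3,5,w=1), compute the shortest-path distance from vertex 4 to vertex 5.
3 (path: 4 -> 3 -> 5; weights 2 + 1 = 3)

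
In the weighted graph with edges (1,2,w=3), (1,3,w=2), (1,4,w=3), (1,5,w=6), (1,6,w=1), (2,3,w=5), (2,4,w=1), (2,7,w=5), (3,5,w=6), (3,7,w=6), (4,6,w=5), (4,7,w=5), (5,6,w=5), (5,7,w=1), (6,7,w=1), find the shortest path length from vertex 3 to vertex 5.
5 (path: 3 -> 1 -> 6 -> 7 -> 5; weights 2 + 1 + 1 + 1 = 5)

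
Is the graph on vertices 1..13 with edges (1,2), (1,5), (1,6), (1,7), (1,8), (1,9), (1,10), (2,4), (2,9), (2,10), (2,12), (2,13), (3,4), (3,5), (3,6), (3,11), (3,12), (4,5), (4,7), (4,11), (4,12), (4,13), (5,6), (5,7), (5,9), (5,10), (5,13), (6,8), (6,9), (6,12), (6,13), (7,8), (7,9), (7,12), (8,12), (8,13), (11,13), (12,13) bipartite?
No (odd cycle of length 3: 8 -> 1 -> 6 -> 8)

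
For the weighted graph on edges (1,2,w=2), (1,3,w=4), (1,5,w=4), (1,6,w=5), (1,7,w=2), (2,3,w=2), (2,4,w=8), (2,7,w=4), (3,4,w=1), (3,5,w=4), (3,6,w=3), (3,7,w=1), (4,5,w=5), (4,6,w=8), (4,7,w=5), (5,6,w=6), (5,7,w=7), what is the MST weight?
13 (MST edges: (1,2,w=2), (1,5,w=4), (1,7,w=2), (3,4,w=1), (3,6,w=3), (3,7,w=1); sum of weights 2 + 4 + 2 + 1 + 3 + 1 = 13)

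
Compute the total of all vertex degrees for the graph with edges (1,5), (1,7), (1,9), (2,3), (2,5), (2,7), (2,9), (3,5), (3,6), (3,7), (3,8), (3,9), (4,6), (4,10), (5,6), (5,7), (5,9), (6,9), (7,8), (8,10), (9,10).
42 (handshake: sum of degrees = 2|E| = 2 x 21 = 42)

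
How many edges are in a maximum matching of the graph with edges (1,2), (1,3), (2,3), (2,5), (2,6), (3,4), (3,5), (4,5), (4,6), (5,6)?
3 (matching: (1,3), (2,6), (4,5); upper bound floor(n/2) = floor(6/2) = 3)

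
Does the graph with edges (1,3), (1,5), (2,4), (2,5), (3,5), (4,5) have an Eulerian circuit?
Yes (the graph is connected and all 5 vertices have even degree)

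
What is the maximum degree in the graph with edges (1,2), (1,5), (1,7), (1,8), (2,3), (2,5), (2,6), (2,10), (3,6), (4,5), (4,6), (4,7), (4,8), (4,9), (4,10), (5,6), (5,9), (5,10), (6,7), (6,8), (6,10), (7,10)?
7 (attained at vertex 6)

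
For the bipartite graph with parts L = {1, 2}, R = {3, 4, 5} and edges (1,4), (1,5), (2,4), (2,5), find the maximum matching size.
2 (matching: (1,5), (2,4); upper bound min(|L|,|R|) = min(2,3) = 2)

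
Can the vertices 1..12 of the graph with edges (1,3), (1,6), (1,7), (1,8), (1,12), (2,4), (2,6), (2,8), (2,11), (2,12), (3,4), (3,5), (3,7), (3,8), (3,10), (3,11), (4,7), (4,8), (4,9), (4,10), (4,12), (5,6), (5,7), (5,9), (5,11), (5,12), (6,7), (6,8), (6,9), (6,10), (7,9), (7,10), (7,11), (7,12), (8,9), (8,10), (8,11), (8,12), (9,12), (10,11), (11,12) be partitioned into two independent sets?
No (odd cycle of length 3: 6 -> 1 -> 7 -> 6)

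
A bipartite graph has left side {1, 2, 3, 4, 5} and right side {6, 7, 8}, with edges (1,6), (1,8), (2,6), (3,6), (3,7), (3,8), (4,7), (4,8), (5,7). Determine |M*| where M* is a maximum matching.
3 (matching: (1,8), (2,6), (3,7); upper bound min(|L|,|R|) = min(5,3) = 3)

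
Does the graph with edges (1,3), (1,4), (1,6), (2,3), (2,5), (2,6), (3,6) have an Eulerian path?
No (6 vertices have odd degree: {1, 2, 3, 4, 5, 6}; Eulerian path requires 0 or 2)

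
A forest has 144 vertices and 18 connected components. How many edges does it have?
126 (Each of the 18 component trees on V_i vertices has V_i - 1 edges; summing gives V - C = 144 - 18 = 126)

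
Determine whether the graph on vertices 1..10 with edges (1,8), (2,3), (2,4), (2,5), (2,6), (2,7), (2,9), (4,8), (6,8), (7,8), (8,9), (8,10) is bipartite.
Yes. Partition: {1, 3, 4, 5, 6, 7, 9, 10}, {2, 8}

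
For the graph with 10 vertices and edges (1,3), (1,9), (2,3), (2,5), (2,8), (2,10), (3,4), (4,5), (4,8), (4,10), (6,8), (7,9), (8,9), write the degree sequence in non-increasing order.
[4, 4, 4, 3, 3, 2, 2, 2, 1, 1] (degrees: deg(1)=2, deg(2)=4, deg(3)=3, deg(4)=4, deg(5)=2, deg(6)=1, deg(7)=1, deg(8)=4, deg(9)=3, deg(10)=2)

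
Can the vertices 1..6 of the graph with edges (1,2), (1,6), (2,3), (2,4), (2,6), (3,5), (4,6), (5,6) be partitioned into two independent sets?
No (odd cycle of length 3: 6 -> 1 -> 2 -> 6)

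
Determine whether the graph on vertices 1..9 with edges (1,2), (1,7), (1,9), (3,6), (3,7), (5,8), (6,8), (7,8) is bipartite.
Yes. Partition: {1, 3, 4, 8}, {2, 5, 6, 7, 9}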